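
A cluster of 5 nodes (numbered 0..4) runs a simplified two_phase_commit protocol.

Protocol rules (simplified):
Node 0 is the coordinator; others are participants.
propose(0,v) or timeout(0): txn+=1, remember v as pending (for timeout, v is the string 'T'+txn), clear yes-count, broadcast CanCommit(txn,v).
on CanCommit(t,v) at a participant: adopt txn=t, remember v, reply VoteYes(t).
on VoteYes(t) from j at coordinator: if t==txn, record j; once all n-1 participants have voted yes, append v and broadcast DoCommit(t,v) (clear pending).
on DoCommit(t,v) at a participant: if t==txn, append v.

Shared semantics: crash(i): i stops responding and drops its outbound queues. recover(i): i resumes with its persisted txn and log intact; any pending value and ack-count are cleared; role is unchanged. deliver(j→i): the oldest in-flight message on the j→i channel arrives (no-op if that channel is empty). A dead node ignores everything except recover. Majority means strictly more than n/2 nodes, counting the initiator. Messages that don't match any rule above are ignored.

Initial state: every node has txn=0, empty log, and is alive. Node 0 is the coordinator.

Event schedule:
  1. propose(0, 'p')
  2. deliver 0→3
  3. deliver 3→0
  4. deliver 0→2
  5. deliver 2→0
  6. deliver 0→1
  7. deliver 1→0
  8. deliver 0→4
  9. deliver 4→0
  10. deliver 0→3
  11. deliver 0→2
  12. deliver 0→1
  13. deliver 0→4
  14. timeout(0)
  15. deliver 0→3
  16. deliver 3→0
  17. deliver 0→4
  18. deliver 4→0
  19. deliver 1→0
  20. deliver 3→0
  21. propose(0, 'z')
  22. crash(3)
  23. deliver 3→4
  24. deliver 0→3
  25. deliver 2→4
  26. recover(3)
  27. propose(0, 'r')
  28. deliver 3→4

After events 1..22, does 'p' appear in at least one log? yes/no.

step 1 propose(0,'p'): 0={coor,t=1,log=-}
step 2 deliver 0→3: 3={part,t=1,log=-}
step 3 deliver 3→0: —
step 4 deliver 0→2: 2={part,t=1,log=-}
step 5 deliver 2→0: —
step 6 deliver 0→1: 1={part,t=1,log=-}
step 7 deliver 1→0: —
step 8 deliver 0→4: 4={part,t=1,log=-}
step 9 deliver 4→0: 0={coor,t=1,log=p}
step 10 deliver 0→3: 3={part,t=1,log=p}
step 11 deliver 0→2: 2={part,t=1,log=p}
step 12 deliver 0→1: 1={part,t=1,log=p}
step 13 deliver 0→4: 4={part,t=1,log=p}
step 14 timeout(0): 0={coor,t=2,log=p}
step 15 deliver 0→3: 3={part,t=2,log=p}
step 16 deliver 3→0: —
step 17 deliver 0→4: 4={part,t=2,log=p}
step 18 deliver 4→0: —
step 19 deliver 1→0: —
step 20 deliver 3→0: —
step 21 propose(0,'z'): 0={coor,t=3,log=p}
step 22 crash(3): 3={✗part,t=2,log=p}

yes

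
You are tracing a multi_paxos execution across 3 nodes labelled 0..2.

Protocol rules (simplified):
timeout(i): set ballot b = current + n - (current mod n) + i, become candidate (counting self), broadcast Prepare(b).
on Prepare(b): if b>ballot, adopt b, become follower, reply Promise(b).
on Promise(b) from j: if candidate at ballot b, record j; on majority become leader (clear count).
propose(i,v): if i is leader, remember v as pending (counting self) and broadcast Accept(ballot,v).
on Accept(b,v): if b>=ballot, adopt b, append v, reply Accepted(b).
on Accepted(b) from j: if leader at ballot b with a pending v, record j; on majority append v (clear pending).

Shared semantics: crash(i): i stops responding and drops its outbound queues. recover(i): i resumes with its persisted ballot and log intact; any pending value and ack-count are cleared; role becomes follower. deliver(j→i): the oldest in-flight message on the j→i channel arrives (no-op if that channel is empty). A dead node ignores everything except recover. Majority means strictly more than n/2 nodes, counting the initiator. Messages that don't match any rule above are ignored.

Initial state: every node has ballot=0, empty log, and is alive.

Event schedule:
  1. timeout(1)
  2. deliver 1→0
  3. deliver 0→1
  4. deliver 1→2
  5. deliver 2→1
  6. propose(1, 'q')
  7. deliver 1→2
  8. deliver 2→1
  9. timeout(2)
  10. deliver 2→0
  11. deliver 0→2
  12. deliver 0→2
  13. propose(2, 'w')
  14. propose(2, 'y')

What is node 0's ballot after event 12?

8

step 1 timeout(1): 1={cand,b=4,log=-}
step 2 deliver 1→0: 0={foll,b=4,log=-}
step 3 deliver 0→1: 1={lead,b=4,log=-}
step 4 deliver 1→2: 2={foll,b=4,log=-}
step 5 deliver 2→1: —
step 6 propose(1,'q'): —
step 7 deliver 1→2: 2={foll,b=4,log=q}
step 8 deliver 2→1: 1={lead,b=4,log=q}
step 9 timeout(2): 2={cand,b=8,log=q}
step 10 deliver 2→0: 0={foll,b=8,log=-}
step 11 deliver 0→2: 2={lead,b=8,log=q}
step 12 deliver 0→2: —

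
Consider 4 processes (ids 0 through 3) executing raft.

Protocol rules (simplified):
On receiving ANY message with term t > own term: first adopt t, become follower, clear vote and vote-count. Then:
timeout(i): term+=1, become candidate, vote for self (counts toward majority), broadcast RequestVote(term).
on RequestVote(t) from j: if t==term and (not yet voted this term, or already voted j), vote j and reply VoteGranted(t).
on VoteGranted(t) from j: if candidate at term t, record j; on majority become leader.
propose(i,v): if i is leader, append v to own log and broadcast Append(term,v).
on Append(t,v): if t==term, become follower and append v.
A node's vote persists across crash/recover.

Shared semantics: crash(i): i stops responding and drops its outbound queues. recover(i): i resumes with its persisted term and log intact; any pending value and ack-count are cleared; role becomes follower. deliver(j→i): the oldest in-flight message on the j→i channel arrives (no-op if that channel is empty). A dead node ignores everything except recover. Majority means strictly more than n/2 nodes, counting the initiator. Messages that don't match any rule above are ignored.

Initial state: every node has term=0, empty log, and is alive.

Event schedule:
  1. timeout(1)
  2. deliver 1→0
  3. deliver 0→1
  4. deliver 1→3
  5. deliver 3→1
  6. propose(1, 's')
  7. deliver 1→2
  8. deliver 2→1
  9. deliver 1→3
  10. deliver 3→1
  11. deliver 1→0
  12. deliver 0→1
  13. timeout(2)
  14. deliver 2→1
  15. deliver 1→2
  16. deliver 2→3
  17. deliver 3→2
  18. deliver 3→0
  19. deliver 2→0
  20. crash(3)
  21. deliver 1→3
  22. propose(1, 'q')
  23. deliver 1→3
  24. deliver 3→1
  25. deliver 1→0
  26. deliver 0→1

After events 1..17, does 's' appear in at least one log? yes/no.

yes

1. timeout(1):  <1:cand t1 ->
2. deliver 1→0:  <0:foll t1 ->
3. deliver 0→1:  nop
4. deliver 1→3:  <3:foll t1 ->
5. deliver 3→1:  <1:lead t1 ->
6. propose(1,'s'):  <1:lead t1 s>
7. deliver 1→2:  <2:foll t1 ->
8. deliver 2→1:  nop
9. deliver 1→3:  <3:foll t1 s>
10. deliver 3→1:  nop
11. deliver 1→0:  <0:foll t1 s>
12. deliver 0→1:  nop
13. timeout(2):  <2:cand t2 ->
14. deliver 2→1:  <1:foll t2 s>
15. deliver 1→2:  nop
16. deliver 2→3:  <3:foll t2 s>
17. deliver 3→2:  nop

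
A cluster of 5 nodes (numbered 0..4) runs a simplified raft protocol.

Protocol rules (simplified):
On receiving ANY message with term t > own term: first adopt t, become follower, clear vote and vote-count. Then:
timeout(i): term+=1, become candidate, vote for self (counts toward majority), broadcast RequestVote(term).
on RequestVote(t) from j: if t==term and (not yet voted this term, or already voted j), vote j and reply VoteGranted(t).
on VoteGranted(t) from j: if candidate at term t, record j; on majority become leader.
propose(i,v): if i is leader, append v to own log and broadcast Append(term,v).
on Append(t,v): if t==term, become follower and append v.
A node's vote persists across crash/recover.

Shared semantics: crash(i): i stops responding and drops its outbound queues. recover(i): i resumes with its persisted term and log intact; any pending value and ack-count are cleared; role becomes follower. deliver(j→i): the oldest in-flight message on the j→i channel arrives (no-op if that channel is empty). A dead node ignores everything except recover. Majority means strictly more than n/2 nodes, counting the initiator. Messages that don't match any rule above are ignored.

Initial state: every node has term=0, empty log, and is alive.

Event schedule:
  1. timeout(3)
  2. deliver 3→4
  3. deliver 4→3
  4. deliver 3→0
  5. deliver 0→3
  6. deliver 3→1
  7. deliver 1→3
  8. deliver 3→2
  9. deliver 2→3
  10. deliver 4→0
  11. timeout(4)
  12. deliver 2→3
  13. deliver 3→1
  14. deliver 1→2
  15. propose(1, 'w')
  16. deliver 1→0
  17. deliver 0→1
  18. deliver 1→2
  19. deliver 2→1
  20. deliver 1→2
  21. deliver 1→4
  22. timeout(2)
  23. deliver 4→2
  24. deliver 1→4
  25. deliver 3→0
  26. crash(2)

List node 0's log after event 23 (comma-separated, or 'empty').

1. timeout(3):  <3:cand t1 ->
2. deliver 3→4:  <4:foll t1 ->
3. deliver 4→3:  nop
4. deliver 3→0:  <0:foll t1 ->
5. deliver 0→3:  <3:lead t1 ->
6. deliver 3→1:  <1:foll t1 ->
7. deliver 1→3:  nop
8. deliver 3→2:  <2:foll t1 ->
9. deliver 2→3:  nop
10. deliver 4→0:  nop
11. timeout(4):  <4:cand t2 ->
12. deliver 2→3:  nop
13. deliver 3→1:  nop
14. deliver 1→2:  nop
15. propose(1,'w'):  nop
16. deliver 1→0:  nop
17. deliver 0→1:  nop
18. deliver 1→2:  nop
19. deliver 2→1:  nop
20. deliver 1→2:  nop
21. deliver 1→4:  nop
22. timeout(2):  <2:cand t2 ->
23. deliver 4→2:  nop

empty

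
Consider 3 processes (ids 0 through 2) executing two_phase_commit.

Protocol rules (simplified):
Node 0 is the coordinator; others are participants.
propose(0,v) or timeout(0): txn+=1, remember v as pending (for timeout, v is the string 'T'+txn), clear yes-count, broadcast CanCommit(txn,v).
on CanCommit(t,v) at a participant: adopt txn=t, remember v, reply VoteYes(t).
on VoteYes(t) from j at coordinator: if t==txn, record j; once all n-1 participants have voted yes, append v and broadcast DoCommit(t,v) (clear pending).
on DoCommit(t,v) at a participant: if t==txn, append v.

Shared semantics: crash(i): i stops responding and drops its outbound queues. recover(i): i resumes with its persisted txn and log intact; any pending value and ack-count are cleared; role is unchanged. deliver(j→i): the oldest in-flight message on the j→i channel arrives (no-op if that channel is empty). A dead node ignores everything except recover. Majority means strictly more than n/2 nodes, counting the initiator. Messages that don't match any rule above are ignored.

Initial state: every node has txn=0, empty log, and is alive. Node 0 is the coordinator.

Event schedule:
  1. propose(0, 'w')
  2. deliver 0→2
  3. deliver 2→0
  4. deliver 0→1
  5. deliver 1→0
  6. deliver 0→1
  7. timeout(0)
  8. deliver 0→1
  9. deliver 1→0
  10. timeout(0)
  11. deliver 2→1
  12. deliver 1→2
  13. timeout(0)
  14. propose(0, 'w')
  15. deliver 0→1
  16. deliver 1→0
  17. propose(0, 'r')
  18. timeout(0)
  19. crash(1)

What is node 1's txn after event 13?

step 1 propose(0,'w'): 0={coor,t=1,log=-}
step 2 deliver 0→2: 2={part,t=1,log=-}
step 3 deliver 2→0: —
step 4 deliver 0→1: 1={part,t=1,log=-}
step 5 deliver 1→0: 0={coor,t=1,log=w}
step 6 deliver 0→1: 1={part,t=1,log=w}
step 7 timeout(0): 0={coor,t=2,log=w}
step 8 deliver 0→1: 1={part,t=2,log=w}
step 9 deliver 1→0: —
step 10 timeout(0): 0={coor,t=3,log=w}
step 11 deliver 2→1: —
step 12 deliver 1→2: —
step 13 timeout(0): 0={coor,t=4,log=w}

2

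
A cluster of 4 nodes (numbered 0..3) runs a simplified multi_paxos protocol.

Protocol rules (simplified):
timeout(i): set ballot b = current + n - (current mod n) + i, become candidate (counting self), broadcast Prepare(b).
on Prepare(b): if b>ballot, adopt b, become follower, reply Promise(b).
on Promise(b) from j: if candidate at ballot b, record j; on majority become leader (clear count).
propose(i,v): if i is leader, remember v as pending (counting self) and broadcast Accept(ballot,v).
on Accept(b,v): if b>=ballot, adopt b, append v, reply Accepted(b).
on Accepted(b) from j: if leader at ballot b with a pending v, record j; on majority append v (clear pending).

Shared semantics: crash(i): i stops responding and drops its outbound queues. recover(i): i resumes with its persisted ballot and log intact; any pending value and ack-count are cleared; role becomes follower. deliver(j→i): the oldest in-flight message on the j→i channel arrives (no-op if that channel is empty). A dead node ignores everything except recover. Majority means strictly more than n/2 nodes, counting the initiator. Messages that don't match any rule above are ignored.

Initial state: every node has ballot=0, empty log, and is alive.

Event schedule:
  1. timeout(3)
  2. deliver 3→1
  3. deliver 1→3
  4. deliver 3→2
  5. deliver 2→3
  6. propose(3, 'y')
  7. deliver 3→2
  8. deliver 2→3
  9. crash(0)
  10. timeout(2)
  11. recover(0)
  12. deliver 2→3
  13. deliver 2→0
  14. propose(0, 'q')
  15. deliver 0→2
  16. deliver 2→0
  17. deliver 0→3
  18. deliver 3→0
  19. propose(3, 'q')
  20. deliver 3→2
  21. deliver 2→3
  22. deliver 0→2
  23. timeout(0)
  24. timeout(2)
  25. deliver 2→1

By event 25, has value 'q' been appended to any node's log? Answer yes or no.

step 1 timeout(3): 3={cand,b=7,log=-}
step 2 deliver 3→1: 1={foll,b=7,log=-}
step 3 deliver 1→3: —
step 4 deliver 3→2: 2={foll,b=7,log=-}
step 5 deliver 2→3: 3={lead,b=7,log=-}
step 6 propose(3,'y'): —
step 7 deliver 3→2: 2={foll,b=7,log=y}
step 8 deliver 2→3: —
step 9 crash(0): 0={✗foll,b=0,log=-}
step 10 timeout(2): 2={cand,b=10,log=y}
step 11 recover(0): 0={foll,b=0,log=-}
step 12 deliver 2→3: 3={foll,b=10,log=-}
step 13 deliver 2→0: 0={foll,b=10,log=-}
step 14 propose(0,'q'): —
step 15 deliver 0→2: —
step 16 deliver 2→0: —
step 17 deliver 0→3: —
step 18 deliver 3→0: —
step 19 propose(3,'q'): —
step 20 deliver 3→2: 2={lead,b=10,log=y}
step 21 deliver 2→3: —
step 22 deliver 0→2: —
step 23 timeout(0): 0={cand,b=12,log=-}
step 24 timeout(2): 2={cand,b=14,log=y}
step 25 deliver 2→1: 1={foll,b=10,log=-}

no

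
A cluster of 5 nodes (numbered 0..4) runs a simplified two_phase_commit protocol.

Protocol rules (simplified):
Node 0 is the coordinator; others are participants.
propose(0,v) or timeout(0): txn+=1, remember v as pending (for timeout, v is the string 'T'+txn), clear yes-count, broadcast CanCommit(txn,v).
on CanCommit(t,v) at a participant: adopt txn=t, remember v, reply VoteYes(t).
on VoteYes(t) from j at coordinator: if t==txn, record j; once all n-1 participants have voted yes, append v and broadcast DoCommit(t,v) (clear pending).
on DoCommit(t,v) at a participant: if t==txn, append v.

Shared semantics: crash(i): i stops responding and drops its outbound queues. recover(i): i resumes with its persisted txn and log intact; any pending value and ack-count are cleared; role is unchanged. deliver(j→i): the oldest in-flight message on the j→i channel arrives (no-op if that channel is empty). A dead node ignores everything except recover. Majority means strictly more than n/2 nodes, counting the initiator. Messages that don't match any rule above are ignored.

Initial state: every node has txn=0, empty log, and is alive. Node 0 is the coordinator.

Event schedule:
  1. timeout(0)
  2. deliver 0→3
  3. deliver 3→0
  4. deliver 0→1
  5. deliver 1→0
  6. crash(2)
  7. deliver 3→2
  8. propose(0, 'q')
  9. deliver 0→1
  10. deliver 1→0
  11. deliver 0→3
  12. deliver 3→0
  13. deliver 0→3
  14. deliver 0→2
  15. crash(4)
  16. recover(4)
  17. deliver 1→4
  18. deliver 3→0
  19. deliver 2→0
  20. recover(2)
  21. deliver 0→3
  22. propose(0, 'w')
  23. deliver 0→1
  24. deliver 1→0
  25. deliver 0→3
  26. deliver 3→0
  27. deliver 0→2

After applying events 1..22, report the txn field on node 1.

e1 timeout(0): 0[coor,t=1,-]
e2 deliver 0→3: 3[part,t=1,-]
e3 deliver 3→0: ·
e4 deliver 0→1: 1[part,t=1,-]
e5 deliver 1→0: ·
e6 crash(2): 2[✗part,t=0,-]
e7 deliver 3→2: ·
e8 propose(0,'q'): 0[coor,t=2,-]
e9 deliver 0→1: 1[part,t=2,-]
e10 deliver 1→0: ·
e11 deliver 0→3: 3[part,t=2,-]
e12 deliver 3→0: ·
e13 deliver 0→3: ·
e14 deliver 0→2: ·
e15 crash(4): 4[✗part,t=0,-]
e16 recover(4): 4[part,t=0,-]
e17 deliver 1→4: ·
e18 deliver 3→0: ·
e19 deliver 2→0: ·
e20 recover(2): 2[part,t=0,-]
e21 deliver 0→3: ·
e22 propose(0,'w'): 0[coor,t=3,-]

2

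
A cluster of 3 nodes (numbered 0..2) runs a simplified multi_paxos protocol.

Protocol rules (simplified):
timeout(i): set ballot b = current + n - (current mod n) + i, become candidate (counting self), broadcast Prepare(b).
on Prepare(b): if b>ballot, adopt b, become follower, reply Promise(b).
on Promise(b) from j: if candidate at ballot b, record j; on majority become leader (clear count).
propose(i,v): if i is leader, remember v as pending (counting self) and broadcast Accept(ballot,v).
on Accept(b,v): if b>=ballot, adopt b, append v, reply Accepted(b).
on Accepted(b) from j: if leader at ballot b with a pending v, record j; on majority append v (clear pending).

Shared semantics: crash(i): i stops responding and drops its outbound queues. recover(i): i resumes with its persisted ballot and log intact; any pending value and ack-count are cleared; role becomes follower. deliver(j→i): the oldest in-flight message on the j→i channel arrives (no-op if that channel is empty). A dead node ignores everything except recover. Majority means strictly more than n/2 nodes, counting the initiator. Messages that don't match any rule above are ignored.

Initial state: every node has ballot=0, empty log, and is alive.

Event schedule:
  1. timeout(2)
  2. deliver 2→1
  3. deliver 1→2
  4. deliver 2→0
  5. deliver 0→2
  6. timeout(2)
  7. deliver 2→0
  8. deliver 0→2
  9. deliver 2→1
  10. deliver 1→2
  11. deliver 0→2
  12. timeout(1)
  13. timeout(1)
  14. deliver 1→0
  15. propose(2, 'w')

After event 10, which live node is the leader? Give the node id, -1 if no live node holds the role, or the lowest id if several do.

after 1 — timeout(2): n2:cand/b5/[-]
after 2 — deliver 2→1: n1:foll/b5/[-]
after 3 — deliver 1→2: n2:lead/b5/[-]
after 4 — deliver 2→0: n0:foll/b5/[-]
after 5 — deliver 0→2: ·
after 6 — timeout(2): n2:cand/b8/[-]
after 7 — deliver 2→0: n0:foll/b8/[-]
after 8 — deliver 0→2: n2:lead/b8/[-]
after 9 — deliver 2→1: n1:foll/b8/[-]
after 10 — deliver 1→2: ·

2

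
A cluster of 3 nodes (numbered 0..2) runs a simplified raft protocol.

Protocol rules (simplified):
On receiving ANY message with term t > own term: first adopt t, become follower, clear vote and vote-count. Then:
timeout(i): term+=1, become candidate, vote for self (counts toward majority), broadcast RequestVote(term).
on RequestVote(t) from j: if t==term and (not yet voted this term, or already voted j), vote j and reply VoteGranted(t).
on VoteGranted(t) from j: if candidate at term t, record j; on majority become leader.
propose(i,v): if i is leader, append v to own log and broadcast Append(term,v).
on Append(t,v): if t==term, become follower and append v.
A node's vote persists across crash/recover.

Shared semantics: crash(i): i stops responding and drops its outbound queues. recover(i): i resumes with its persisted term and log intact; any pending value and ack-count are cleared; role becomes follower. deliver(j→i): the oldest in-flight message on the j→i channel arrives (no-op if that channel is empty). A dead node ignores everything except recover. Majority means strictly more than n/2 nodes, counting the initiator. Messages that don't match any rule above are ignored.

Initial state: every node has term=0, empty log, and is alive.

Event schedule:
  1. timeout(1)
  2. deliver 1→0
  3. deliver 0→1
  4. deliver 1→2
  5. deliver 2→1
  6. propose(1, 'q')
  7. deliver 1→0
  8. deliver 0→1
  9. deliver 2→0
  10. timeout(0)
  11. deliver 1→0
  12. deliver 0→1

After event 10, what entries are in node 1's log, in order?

q

e1 timeout(1): 1[cand,t=1,-]
e2 deliver 1→0: 0[foll,t=1,-]
e3 deliver 0→1: 1[lead,t=1,-]
e4 deliver 1→2: 2[foll,t=1,-]
e5 deliver 2→1: ·
e6 propose(1,'q'): 1[lead,t=1,q]
e7 deliver 1→0: 0[foll,t=1,q]
e8 deliver 0→1: ·
e9 deliver 2→0: ·
e10 timeout(0): 0[cand,t=2,q]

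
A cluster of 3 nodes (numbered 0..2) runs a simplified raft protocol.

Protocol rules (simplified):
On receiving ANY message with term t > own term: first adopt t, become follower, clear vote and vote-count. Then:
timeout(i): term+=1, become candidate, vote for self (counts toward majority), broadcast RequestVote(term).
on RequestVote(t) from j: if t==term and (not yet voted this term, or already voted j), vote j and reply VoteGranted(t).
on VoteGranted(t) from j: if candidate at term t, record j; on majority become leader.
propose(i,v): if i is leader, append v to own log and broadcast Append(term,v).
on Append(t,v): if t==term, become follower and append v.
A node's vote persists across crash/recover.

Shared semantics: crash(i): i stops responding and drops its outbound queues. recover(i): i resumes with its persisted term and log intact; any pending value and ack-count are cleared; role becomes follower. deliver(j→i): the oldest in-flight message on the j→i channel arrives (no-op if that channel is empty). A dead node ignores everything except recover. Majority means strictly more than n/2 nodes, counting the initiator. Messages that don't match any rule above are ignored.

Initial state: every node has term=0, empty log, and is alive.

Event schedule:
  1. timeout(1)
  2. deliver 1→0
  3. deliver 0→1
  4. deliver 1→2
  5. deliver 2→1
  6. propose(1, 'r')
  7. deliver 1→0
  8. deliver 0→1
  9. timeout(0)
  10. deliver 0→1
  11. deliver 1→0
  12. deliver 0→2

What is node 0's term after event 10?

1. timeout(1):  <1:cand t1 ->
2. deliver 1→0:  <0:foll t1 ->
3. deliver 0→1:  <1:lead t1 ->
4. deliver 1→2:  <2:foll t1 ->
5. deliver 2→1:  nop
6. propose(1,'r'):  <1:lead t1 r>
7. deliver 1→0:  <0:foll t1 r>
8. deliver 0→1:  nop
9. timeout(0):  <0:cand t2 r>
10. deliver 0→1:  <1:foll t2 r>

2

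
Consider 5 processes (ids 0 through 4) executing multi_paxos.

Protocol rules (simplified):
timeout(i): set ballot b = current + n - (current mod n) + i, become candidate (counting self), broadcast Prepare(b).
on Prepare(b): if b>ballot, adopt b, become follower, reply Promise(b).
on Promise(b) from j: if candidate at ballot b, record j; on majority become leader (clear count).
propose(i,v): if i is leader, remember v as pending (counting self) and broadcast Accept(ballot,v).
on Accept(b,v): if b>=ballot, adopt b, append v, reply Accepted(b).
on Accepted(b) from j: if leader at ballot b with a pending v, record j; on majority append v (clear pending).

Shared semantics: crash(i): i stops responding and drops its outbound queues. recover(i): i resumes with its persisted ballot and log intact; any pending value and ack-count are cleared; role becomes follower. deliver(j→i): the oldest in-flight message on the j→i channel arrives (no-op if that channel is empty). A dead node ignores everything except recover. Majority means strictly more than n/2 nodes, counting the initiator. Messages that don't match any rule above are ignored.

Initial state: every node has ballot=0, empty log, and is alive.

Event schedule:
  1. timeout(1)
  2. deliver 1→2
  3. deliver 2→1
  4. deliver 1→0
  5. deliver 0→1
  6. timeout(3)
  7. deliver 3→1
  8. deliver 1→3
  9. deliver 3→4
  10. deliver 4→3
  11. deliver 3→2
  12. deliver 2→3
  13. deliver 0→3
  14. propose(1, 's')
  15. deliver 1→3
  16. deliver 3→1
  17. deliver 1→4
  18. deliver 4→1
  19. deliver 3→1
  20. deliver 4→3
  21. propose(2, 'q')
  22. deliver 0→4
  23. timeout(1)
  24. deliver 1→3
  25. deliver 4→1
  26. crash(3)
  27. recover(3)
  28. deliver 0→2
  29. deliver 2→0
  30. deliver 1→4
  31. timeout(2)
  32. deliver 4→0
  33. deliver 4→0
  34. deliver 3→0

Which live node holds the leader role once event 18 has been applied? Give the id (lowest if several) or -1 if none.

3

after 1 — timeout(1): n1:cand/b6/[-]
after 2 — deliver 1→2: n2:foll/b6/[-]
after 3 — deliver 2→1: ·
after 4 — deliver 1→0: n0:foll/b6/[-]
after 5 — deliver 0→1: n1:lead/b6/[-]
after 6 — timeout(3): n3:cand/b8/[-]
after 7 — deliver 3→1: n1:foll/b8/[-]
after 8 — deliver 1→3: ·
after 9 — deliver 3→4: n4:foll/b8/[-]
after 10 — deliver 4→3: ·
after 11 — deliver 3→2: n2:foll/b8/[-]
after 12 — deliver 2→3: n3:lead/b8/[-]
after 13 — deliver 0→3: ·
after 14 — propose(1,'s'): ·
after 15 — deliver 1→3: ·
after 16 — deliver 3→1: ·
after 17 — deliver 1→4: ·
after 18 — deliver 4→1: ·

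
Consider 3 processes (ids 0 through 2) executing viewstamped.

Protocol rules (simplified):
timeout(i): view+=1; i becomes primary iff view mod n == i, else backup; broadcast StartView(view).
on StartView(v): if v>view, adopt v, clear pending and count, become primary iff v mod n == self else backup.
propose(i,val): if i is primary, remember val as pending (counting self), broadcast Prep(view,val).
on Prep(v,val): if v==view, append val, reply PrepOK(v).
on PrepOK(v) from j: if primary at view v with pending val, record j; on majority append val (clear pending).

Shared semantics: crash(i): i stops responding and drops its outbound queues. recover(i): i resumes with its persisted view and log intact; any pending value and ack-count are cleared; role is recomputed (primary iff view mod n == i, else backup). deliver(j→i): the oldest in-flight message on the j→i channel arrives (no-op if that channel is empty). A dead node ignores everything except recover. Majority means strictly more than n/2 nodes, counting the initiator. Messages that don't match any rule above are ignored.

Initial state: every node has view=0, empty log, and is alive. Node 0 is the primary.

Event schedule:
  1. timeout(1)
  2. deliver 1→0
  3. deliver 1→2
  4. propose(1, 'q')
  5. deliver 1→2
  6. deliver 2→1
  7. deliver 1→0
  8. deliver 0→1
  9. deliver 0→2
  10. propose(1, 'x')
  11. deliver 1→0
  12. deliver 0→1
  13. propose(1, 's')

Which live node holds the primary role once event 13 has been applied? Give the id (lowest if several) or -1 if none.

after 1 — timeout(1): n1:prim/v1/[-]
after 2 — deliver 1→0: n0:back/v1/[-]
after 3 — deliver 1→2: n2:back/v1/[-]
after 4 — propose(1,'q'): ·
after 5 — deliver 1→2: n2:back/v1/[q]
after 6 — deliver 2→1: n1:prim/v1/[q]
after 7 — deliver 1→0: n0:back/v1/[q]
after 8 — deliver 0→1: ·
after 9 — deliver 0→2: ·
after 10 — propose(1,'x'): ·
after 11 — deliver 1→0: n0:back/v1/[q,x]
after 12 — deliver 0→1: n1:prim/v1/[q,x]
after 13 — propose(1,'s'): ·

1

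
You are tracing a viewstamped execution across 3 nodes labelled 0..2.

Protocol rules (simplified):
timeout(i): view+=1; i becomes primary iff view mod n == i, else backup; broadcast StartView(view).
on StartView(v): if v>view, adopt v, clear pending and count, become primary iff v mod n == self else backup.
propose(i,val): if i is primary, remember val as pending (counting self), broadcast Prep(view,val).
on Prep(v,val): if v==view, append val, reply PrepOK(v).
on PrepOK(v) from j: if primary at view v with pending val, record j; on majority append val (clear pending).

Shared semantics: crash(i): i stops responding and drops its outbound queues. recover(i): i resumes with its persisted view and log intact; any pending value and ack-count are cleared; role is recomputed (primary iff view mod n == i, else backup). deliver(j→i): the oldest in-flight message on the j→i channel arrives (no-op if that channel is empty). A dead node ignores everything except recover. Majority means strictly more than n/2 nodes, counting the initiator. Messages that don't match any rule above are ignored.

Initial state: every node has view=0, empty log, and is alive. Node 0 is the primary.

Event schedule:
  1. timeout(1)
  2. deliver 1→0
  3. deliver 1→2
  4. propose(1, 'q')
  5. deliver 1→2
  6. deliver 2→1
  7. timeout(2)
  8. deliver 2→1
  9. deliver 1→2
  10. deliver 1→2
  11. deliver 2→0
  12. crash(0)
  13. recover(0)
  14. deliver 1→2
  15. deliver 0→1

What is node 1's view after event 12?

1. timeout(1):  <1:prim v1 ->
2. deliver 1→0:  <0:back v1 ->
3. deliver 1→2:  <2:back v1 ->
4. propose(1,'q'):  nop
5. deliver 1→2:  <2:back v1 q>
6. deliver 2→1:  <1:prim v1 q>
7. timeout(2):  <2:prim v2 q>
8. deliver 2→1:  <1:back v2 q>
9. deliver 1→2:  nop
10. deliver 1→2:  nop
11. deliver 2→0:  <0:back v2 ->
12. crash(0):  <0:✗back v2 ->

2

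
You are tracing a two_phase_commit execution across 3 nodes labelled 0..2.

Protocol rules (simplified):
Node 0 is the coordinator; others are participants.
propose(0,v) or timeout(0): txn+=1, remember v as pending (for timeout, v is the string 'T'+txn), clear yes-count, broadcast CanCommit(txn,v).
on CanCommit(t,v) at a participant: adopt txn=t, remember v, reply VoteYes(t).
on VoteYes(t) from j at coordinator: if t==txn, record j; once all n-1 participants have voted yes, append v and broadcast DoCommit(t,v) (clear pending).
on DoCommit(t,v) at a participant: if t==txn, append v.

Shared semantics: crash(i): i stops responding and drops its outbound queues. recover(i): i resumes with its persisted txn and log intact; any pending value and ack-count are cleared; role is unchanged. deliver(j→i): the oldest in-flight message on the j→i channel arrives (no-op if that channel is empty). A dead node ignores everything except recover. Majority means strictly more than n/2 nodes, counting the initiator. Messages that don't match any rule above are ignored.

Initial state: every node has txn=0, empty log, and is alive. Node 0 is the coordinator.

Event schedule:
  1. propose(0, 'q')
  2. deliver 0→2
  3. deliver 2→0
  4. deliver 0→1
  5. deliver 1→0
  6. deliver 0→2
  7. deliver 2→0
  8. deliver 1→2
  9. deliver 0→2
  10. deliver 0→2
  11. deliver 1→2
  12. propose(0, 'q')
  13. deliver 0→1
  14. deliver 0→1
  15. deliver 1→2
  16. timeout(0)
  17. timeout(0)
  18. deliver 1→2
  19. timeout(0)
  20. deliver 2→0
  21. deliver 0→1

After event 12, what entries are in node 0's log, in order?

e1 propose(0,'q'): 0[coor,t=1,-]
e2 deliver 0→2: 2[part,t=1,-]
e3 deliver 2→0: ·
e4 deliver 0→1: 1[part,t=1,-]
e5 deliver 1→0: 0[coor,t=1,q]
e6 deliver 0→2: 2[part,t=1,q]
e7 deliver 2→0: ·
e8 deliver 1→2: ·
e9 deliver 0→2: ·
e10 deliver 0→2: ·
e11 deliver 1→2: ·
e12 propose(0,'q'): 0[coor,t=2,q]

q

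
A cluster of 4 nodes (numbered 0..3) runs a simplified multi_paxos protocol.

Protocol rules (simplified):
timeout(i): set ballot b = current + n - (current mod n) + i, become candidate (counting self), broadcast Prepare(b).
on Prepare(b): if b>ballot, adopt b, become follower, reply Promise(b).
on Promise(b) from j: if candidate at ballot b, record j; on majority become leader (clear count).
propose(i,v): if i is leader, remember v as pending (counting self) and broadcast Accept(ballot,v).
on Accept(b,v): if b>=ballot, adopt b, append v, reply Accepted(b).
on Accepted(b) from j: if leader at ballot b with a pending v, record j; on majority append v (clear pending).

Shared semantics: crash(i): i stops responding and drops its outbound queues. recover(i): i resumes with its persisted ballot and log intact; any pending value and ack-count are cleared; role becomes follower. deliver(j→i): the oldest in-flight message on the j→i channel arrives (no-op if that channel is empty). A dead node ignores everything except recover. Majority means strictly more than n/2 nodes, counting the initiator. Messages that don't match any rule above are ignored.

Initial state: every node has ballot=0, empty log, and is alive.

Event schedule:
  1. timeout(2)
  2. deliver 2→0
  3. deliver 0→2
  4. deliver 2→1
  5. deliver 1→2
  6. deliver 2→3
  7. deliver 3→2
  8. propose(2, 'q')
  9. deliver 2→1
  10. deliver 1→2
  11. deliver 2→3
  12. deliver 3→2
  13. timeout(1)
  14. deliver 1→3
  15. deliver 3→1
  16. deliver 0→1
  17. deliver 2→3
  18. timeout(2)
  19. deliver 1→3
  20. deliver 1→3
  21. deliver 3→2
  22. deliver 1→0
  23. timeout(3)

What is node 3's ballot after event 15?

1. timeout(2):  <2:cand b6 ->
2. deliver 2→0:  <0:foll b6 ->
3. deliver 0→2:  nop
4. deliver 2→1:  <1:foll b6 ->
5. deliver 1→2:  <2:lead b6 ->
6. deliver 2→3:  <3:foll b6 ->
7. deliver 3→2:  nop
8. propose(2,'q'):  nop
9. deliver 2→1:  <1:foll b6 q>
10. deliver 1→2:  nop
11. deliver 2→3:  <3:foll b6 q>
12. deliver 3→2:  <2:lead b6 q>
13. timeout(1):  <1:cand b9 q>
14. deliver 1→3:  <3:foll b9 q>
15. deliver 3→1:  nop

9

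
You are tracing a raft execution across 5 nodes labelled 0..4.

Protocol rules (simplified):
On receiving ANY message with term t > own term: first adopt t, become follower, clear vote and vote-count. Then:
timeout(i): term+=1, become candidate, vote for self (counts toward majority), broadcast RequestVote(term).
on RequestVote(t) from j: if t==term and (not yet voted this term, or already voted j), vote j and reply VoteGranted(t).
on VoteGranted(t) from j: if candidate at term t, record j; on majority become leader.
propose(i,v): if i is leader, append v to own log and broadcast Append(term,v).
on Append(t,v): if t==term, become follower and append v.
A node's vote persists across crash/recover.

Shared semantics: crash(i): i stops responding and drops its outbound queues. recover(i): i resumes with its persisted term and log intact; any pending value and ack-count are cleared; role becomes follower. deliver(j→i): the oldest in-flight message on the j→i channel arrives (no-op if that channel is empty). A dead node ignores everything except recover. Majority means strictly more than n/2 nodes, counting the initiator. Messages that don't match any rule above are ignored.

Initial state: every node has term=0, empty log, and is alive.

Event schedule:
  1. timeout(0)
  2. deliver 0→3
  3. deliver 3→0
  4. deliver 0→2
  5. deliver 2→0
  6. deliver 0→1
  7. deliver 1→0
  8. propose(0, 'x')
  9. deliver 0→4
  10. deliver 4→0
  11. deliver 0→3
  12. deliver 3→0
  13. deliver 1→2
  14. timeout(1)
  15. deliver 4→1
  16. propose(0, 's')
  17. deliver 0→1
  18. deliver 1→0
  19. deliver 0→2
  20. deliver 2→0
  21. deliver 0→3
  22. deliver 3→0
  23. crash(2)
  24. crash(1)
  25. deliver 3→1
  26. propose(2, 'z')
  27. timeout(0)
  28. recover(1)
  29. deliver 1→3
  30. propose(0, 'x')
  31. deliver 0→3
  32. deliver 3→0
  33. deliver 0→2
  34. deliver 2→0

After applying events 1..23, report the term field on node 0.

e1 timeout(0): 0[cand,t=1,-]
e2 deliver 0→3: 3[foll,t=1,-]
e3 deliver 3→0: ·
e4 deliver 0→2: 2[foll,t=1,-]
e5 deliver 2→0: 0[lead,t=1,-]
e6 deliver 0→1: 1[foll,t=1,-]
e7 deliver 1→0: ·
e8 propose(0,'x'): 0[lead,t=1,x]
e9 deliver 0→4: 4[foll,t=1,-]
e10 deliver 4→0: ·
e11 deliver 0→3: 3[foll,t=1,x]
e12 deliver 3→0: ·
e13 deliver 1→2: ·
e14 timeout(1): 1[cand,t=2,-]
e15 deliver 4→1: ·
e16 propose(0,'s'): 0[lead,t=1,x,s]
e17 deliver 0→1: ·
e18 deliver 1→0: 0[foll,t=2,x,s]
e19 deliver 0→2: 2[foll,t=1,x]
e20 deliver 2→0: ·
e21 deliver 0→3: 3[foll,t=1,x,s]
e22 deliver 3→0: ·
e23 crash(2): 2[✗foll,t=1,x]

2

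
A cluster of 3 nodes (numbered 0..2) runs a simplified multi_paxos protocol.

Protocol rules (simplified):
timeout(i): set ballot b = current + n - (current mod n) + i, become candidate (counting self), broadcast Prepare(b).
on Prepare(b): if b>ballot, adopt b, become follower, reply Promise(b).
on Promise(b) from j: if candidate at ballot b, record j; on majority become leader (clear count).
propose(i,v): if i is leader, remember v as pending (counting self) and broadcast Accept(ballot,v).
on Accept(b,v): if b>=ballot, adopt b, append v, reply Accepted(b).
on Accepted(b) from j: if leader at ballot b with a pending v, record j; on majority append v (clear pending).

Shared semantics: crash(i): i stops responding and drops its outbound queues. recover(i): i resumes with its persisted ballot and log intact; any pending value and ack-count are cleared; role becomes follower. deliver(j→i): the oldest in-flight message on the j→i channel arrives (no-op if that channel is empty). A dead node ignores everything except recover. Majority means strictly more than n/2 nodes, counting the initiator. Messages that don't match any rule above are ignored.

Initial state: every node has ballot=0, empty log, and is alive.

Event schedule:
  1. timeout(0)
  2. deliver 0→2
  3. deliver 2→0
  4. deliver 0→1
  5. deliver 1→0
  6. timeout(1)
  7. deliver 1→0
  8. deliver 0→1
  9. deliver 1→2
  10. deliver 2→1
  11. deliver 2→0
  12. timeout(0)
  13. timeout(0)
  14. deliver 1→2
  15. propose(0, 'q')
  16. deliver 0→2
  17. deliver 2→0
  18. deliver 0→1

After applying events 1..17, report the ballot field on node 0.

1. timeout(0):  <0:cand b3 ->
2. deliver 0→2:  <2:foll b3 ->
3. deliver 2→0:  <0:lead b3 ->
4. deliver 0→1:  <1:foll b3 ->
5. deliver 1→0:  nop
6. timeout(1):  <1:cand b7 ->
7. deliver 1→0:  <0:foll b7 ->
8. deliver 0→1:  <1:lead b7 ->
9. deliver 1→2:  <2:foll b7 ->
10. deliver 2→1:  nop
11. deliver 2→0:  nop
12. timeout(0):  <0:cand b9 ->
13. timeout(0):  <0:cand b12 ->
14. deliver 1→2:  nop
15. propose(0,'q'):  nop
16. deliver 0→2:  <2:foll b9 ->
17. deliver 2→0:  nop

12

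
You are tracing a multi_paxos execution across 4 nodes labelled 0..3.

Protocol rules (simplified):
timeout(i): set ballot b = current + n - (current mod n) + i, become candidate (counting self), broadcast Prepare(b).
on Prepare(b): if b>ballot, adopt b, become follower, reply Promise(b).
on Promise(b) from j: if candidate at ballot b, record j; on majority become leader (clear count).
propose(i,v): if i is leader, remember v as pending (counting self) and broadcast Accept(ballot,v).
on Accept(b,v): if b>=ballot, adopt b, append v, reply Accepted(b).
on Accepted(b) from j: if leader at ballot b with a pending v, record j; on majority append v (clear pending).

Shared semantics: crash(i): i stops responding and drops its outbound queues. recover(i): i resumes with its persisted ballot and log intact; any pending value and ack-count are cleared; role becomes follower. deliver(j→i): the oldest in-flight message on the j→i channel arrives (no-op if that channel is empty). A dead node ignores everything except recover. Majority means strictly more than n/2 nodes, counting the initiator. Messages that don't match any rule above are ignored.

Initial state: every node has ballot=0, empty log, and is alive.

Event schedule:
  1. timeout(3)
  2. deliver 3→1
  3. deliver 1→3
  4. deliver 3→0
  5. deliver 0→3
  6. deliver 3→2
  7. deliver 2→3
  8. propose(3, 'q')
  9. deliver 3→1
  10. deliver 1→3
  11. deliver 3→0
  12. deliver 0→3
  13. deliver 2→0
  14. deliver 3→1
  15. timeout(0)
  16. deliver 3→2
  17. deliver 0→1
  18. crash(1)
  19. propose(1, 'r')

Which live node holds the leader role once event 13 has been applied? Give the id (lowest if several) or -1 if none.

e1 timeout(3): 3[cand,b=7,-]
e2 deliver 3→1: 1[foll,b=7,-]
e3 deliver 1→3: ·
e4 deliver 3→0: 0[foll,b=7,-]
e5 deliver 0→3: 3[lead,b=7,-]
e6 deliver 3→2: 2[foll,b=7,-]
e7 deliver 2→3: ·
e8 propose(3,'q'): ·
e9 deliver 3→1: 1[foll,b=7,q]
e10 deliver 1→3: ·
e11 deliver 3→0: 0[foll,b=7,q]
e12 deliver 0→3: 3[lead,b=7,q]
e13 deliver 2→0: ·

3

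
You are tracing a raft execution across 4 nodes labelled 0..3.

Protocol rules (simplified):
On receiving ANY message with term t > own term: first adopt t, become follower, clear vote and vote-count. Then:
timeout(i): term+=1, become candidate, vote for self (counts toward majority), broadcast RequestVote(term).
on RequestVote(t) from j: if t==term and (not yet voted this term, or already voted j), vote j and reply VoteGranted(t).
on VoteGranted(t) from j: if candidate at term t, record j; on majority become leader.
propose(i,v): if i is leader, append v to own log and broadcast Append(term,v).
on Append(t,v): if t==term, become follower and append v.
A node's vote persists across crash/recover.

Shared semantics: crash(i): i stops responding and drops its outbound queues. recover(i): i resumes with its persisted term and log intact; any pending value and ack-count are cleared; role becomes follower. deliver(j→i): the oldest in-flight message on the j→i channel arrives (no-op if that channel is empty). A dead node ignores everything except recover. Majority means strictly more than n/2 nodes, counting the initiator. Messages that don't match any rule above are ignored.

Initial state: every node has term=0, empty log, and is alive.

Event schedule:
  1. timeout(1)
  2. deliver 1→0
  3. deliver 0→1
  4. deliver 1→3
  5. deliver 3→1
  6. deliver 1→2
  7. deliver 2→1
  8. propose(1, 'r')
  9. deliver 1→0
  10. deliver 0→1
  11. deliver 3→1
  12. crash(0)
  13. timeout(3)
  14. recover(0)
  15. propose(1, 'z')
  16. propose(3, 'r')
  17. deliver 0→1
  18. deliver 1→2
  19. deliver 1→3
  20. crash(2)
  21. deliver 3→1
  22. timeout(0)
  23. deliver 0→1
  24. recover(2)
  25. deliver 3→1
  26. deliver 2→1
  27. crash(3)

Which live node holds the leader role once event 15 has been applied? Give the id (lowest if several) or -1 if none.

step 1 timeout(1): 1={cand,t=1,log=-}
step 2 deliver 1→0: 0={foll,t=1,log=-}
step 3 deliver 0→1: —
step 4 deliver 1→3: 3={foll,t=1,log=-}
step 5 deliver 3→1: 1={lead,t=1,log=-}
step 6 deliver 1→2: 2={foll,t=1,log=-}
step 7 deliver 2→1: —
step 8 propose(1,'r'): 1={lead,t=1,log=r}
step 9 deliver 1→0: 0={foll,t=1,log=r}
step 10 deliver 0→1: —
step 11 deliver 3→1: —
step 12 crash(0): 0={✗foll,t=1,log=r}
step 13 timeout(3): 3={cand,t=2,log=-}
step 14 recover(0): 0={foll,t=1,log=r}
step 15 propose(1,'z'): 1={lead,t=1,log=r,z}

1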